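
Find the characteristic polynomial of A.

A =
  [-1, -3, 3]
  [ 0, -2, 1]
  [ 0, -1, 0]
x^3 + 3*x^2 + 3*x + 1

Expanding det(x·I − A) (e.g. by cofactor expansion or by noting that A is similar to its Jordan form J, which has the same characteristic polynomial as A) gives
  χ_A(x) = x^3 + 3*x^2 + 3*x + 1
which factors as (x + 1)^3. The eigenvalues (with algebraic multiplicities) are λ = -1 with multiplicity 3.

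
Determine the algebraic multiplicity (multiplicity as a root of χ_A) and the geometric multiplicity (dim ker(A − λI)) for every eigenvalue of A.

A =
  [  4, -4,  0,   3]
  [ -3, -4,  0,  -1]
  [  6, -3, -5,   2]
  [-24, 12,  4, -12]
λ = -5: alg = 1, geom = 1; λ = -4: alg = 3, geom = 1

Step 1 — factor the characteristic polynomial to read off the algebraic multiplicities:
  χ_A(x) = (x + 4)^3*(x + 5)

Step 2 — compute geometric multiplicities via the rank-nullity identity g(λ) = n − rank(A − λI):
  rank(A − (-5)·I) = 3, so dim ker(A − (-5)·I) = n − 3 = 1
  rank(A − (-4)·I) = 3, so dim ker(A − (-4)·I) = n − 3 = 1

Summary:
  λ = -5: algebraic multiplicity = 1, geometric multiplicity = 1
  λ = -4: algebraic multiplicity = 3, geometric multiplicity = 1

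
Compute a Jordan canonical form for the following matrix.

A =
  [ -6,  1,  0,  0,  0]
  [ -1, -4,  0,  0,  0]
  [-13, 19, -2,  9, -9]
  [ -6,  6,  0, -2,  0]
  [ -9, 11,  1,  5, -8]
J_2(-5) ⊕ J_2(-5) ⊕ J_1(-2)

The characteristic polynomial is
  det(x·I − A) = x^5 + 22*x^4 + 190*x^3 + 800*x^2 + 1625*x + 1250 = (x + 2)*(x + 5)^4

Eigenvalues and multiplicities (the geometric multiplicity of λ is n − rank(A − λI), which equals the number of Jordan blocks for λ):
  λ = -5: algebraic multiplicity = 4, geometric multiplicity = 2
  λ = -2: algebraic multiplicity = 1, geometric multiplicity = 1

Determining the block sizes for each eigenvalue:
  λ = -5: with am = 4 and gm = 2, the partition is not yet determined (e.g. several partitions of 4 into 2 parts exist). Let N = A − (-5)·I. Computing rank(N^1) = 3, rank(N^2) = 1; the number of blocks of size ≥ j is rank(N^{j−1}) − rank(N^j), giving [2, 2]. So we have 2 block(s) of size 2 → block sizes [2, 2]
  λ = -2: one block (gm = 1), so the single block has size am = 1 → block sizes [1]

Assembling the blocks gives a Jordan form
J =
  [-5,  1,  0,  0,  0]
  [ 0, -5,  0,  0,  0]
  [ 0,  0, -5,  1,  0]
  [ 0,  0,  0, -5,  0]
  [ 0,  0,  0,  0, -2]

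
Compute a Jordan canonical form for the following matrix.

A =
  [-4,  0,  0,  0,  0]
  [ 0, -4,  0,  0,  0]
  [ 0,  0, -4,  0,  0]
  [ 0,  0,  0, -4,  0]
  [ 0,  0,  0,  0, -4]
J_1(-4) ⊕ J_1(-4) ⊕ J_1(-4) ⊕ J_1(-4) ⊕ J_1(-4)

The characteristic polynomial is
  det(x·I − A) = x^5 + 20*x^4 + 160*x^3 + 640*x^2 + 1280*x + 1024 = (x + 4)^5

Eigenvalues and multiplicities (the geometric multiplicity of λ is n − rank(A − λI), which equals the number of Jordan blocks for λ):
  λ = -4: algebraic multiplicity = 5, geometric multiplicity = 5

Determining the block sizes for each eigenvalue:
  λ = -4: gm = am = 5, so every block has size 1 → block sizes [1, 1, 1, 1, 1]

Assembling the blocks gives a Jordan form
J =
  [-4,  0,  0,  0,  0]
  [ 0, -4,  0,  0,  0]
  [ 0,  0, -4,  0,  0]
  [ 0,  0,  0, -4,  0]
  [ 0,  0,  0,  0, -4]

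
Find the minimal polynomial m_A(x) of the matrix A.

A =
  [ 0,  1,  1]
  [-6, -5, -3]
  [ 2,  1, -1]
x^2 + 4*x + 4

The characteristic polynomial is χ_A(x) = (x + 2)^3, so the eigenvalues are known. The minimal polynomial is
  m_A(x) = Π_λ (x − λ)^{k_λ}
where k_λ is the size of the *largest* Jordan block for λ (equivalently, the smallest k with (A − λI)^k v = 0 for every generalised eigenvector v of λ).

  λ = -2: largest Jordan block has size 2, contributing (x + 2)^2

So m_A(x) = (x + 2)^2 = x^2 + 4*x + 4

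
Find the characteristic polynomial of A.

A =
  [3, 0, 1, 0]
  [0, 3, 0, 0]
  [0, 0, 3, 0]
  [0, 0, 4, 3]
x^4 - 12*x^3 + 54*x^2 - 108*x + 81

Expanding det(x·I − A) (e.g. by cofactor expansion or by noting that A is similar to its Jordan form J, which has the same characteristic polynomial as A) gives
  χ_A(x) = x^4 - 12*x^3 + 54*x^2 - 108*x + 81
which factors as (x - 3)^4. The eigenvalues (with algebraic multiplicities) are λ = 3 with multiplicity 4.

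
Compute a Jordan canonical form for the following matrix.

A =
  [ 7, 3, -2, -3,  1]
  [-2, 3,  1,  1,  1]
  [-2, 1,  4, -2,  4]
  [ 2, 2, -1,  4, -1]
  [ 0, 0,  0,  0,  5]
J_1(3) ⊕ J_3(5) ⊕ J_1(5)

The characteristic polynomial is
  det(x·I − A) = x^5 - 23*x^4 + 210*x^3 - 950*x^2 + 2125*x - 1875 = (x - 5)^4*(x - 3)

Eigenvalues and multiplicities (the geometric multiplicity of λ is n − rank(A − λI), which equals the number of Jordan blocks for λ):
  λ = 3: algebraic multiplicity = 1, geometric multiplicity = 1
  λ = 5: algebraic multiplicity = 4, geometric multiplicity = 2

Determining the block sizes for each eigenvalue:
  λ = 3: one block (gm = 1), so the single block has size am = 1 → block sizes [1]
  λ = 5: with am = 4 and gm = 2, the partition is not yet determined (e.g. several partitions of 4 into 2 parts exist). Let N = A − (5)·I. Computing rank(N^1) = 3, rank(N^2) = 2, rank(N^3) = 1; the number of blocks of size ≥ j is rank(N^{j−1}) − rank(N^j), giving [2, 1, 1]. So we have 1 block(s) of size 3, 1 block(s) of size 1 → block sizes [3, 1]

Assembling the blocks gives a Jordan form
J =
  [3, 0, 0, 0, 0]
  [0, 5, 1, 0, 0]
  [0, 0, 5, 1, 0]
  [0, 0, 0, 5, 0]
  [0, 0, 0, 0, 5]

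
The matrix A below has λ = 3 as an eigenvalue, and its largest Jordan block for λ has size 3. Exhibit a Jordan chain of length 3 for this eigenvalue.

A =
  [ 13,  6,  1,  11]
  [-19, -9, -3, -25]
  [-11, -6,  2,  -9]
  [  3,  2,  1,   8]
A Jordan chain for λ = 3 of length 3:
v_1 = (2, -5, -1, 1)ᵀ
v_2 = (1, -3, -1, 1)ᵀ
v_3 = (0, 0, 1, 0)ᵀ

Let N = A − (3)·I. We want v_3 with N^3 v_3 = 0 but N^2 v_3 ≠ 0; then v_{j-1} := N · v_j for j = 3, …, 2.

Pick v_3 = (0, 0, 1, 0)ᵀ.
Then v_2 = N · v_3 = (1, -3, -1, 1)ᵀ.
Then v_1 = N · v_2 = (2, -5, -1, 1)ᵀ.

Sanity check: (A − (3)·I) v_1 = (0, 0, 0, 0)ᵀ = 0. ✓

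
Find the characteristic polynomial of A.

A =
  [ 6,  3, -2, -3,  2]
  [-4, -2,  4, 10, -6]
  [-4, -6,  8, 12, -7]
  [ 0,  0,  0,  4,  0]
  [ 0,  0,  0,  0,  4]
x^5 - 20*x^4 + 160*x^3 - 640*x^2 + 1280*x - 1024

Expanding det(x·I − A) (e.g. by cofactor expansion or by noting that A is similar to its Jordan form J, which has the same characteristic polynomial as A) gives
  χ_A(x) = x^5 - 20*x^4 + 160*x^3 - 640*x^2 + 1280*x - 1024
which factors as (x - 4)^5. The eigenvalues (with algebraic multiplicities) are λ = 4 with multiplicity 5.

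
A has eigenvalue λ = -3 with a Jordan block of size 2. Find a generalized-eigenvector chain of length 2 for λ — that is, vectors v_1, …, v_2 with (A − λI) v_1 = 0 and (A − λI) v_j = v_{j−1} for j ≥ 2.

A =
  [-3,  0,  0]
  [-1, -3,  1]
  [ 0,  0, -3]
A Jordan chain for λ = -3 of length 2:
v_1 = (0, -1, 0)ᵀ
v_2 = (1, 0, 0)ᵀ

Let N = A − (-3)·I. We want v_2 with N^2 v_2 = 0 but N^1 v_2 ≠ 0; then v_{j-1} := N · v_j for j = 2, …, 2.

Pick v_2 = (1, 0, 0)ᵀ.
Then v_1 = N · v_2 = (0, -1, 0)ᵀ.

Sanity check: (A − (-3)·I) v_1 = (0, 0, 0)ᵀ = 0. ✓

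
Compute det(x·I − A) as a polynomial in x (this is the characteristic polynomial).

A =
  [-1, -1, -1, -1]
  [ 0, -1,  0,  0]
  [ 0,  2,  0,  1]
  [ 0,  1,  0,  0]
x^4 + 2*x^3 + x^2

Expanding det(x·I − A) (e.g. by cofactor expansion or by noting that A is similar to its Jordan form J, which has the same characteristic polynomial as A) gives
  χ_A(x) = x^4 + 2*x^3 + x^2
which factors as x^2*(x + 1)^2. The eigenvalues (with algebraic multiplicities) are λ = -1 with multiplicity 2, λ = 0 with multiplicity 2.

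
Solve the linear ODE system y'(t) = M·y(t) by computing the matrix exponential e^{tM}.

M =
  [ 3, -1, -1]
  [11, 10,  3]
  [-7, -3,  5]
e^{tM} =
  [5*t^2*exp(6*t)/2 - 3*t*exp(6*t) + exp(6*t), t^2*exp(6*t) - t*exp(6*t), t^2*exp(6*t)/2 - t*exp(6*t)]
  [-5*t^2*exp(6*t) + 11*t*exp(6*t), -2*t^2*exp(6*t) + 4*t*exp(6*t) + exp(6*t), -t^2*exp(6*t) + 3*t*exp(6*t)]
  [-5*t^2*exp(6*t)/2 - 7*t*exp(6*t), -t^2*exp(6*t) - 3*t*exp(6*t), -t^2*exp(6*t)/2 - t*exp(6*t) + exp(6*t)]

Strategy: write M = P · J · P⁻¹ where J is a Jordan canonical form, so e^{tM} = P · e^{tJ} · P⁻¹, and e^{tJ} can be computed block-by-block.

M has Jordan form
J =
  [6, 1, 0]
  [0, 6, 1]
  [0, 0, 6]
(up to reordering of blocks).

Per-block formulas:
  For a 3×3 Jordan block J_3(6): exp(t · J_3(6)) = e^(6t)·(I + t·N + (t^2/2)·N^2), where N is the 3×3 nilpotent shift.

After assembling e^{tJ} and conjugating by P, we get:

e^{tM} =
  [5*t^2*exp(6*t)/2 - 3*t*exp(6*t) + exp(6*t), t^2*exp(6*t) - t*exp(6*t), t^2*exp(6*t)/2 - t*exp(6*t)]
  [-5*t^2*exp(6*t) + 11*t*exp(6*t), -2*t^2*exp(6*t) + 4*t*exp(6*t) + exp(6*t), -t^2*exp(6*t) + 3*t*exp(6*t)]
  [-5*t^2*exp(6*t)/2 - 7*t*exp(6*t), -t^2*exp(6*t) - 3*t*exp(6*t), -t^2*exp(6*t)/2 - t*exp(6*t) + exp(6*t)]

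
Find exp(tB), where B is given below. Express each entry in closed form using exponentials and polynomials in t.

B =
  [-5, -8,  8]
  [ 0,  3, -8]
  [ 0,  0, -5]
e^{tB} =
  [exp(-5*t), -exp(3*t) + exp(-5*t), exp(3*t) - exp(-5*t)]
  [0, exp(3*t), -exp(3*t) + exp(-5*t)]
  [0, 0, exp(-5*t)]

Strategy: write B = P · J · P⁻¹ where J is a Jordan canonical form, so e^{tB} = P · e^{tJ} · P⁻¹, and e^{tJ} can be computed block-by-block.

B has Jordan form
J =
  [-5,  0, 0]
  [ 0, -5, 0]
  [ 0,  0, 3]
(up to reordering of blocks).

Per-block formulas:
  For a 1×1 block at λ = -5: exp(t · [-5]) = [e^(-5t)].
  For a 1×1 block at λ = 3: exp(t · [3]) = [e^(3t)].

After assembling e^{tJ} and conjugating by P, we get:

e^{tB} =
  [exp(-5*t), -exp(3*t) + exp(-5*t), exp(3*t) - exp(-5*t)]
  [0, exp(3*t), -exp(3*t) + exp(-5*t)]
  [0, 0, exp(-5*t)]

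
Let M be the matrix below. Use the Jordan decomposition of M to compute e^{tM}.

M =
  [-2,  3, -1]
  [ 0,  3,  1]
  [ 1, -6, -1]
e^{tM} =
  [3*t^2/2 - 2*t + 1, 9*t^2/2 + 3*t, 3*t^2 - t]
  [t^2/2, 3*t^2/2 + 3*t + 1, t^2 + t]
  [-3*t^2/2 + t, -9*t^2/2 - 6*t, -3*t^2 - t + 1]

Strategy: write M = P · J · P⁻¹ where J is a Jordan canonical form, so e^{tM} = P · e^{tJ} · P⁻¹, and e^{tJ} can be computed block-by-block.

M has Jordan form
J =
  [0, 1, 0]
  [0, 0, 1]
  [0, 0, 0]
(up to reordering of blocks).

Per-block formulas:
  For a 3×3 Jordan block J_3(0): exp(t · J_3(0)) = e^(0t)·(I + t·N + (t^2/2)·N^2), where N is the 3×3 nilpotent shift.

After assembling e^{tJ} and conjugating by P, we get:

e^{tM} =
  [3*t^2/2 - 2*t + 1, 9*t^2/2 + 3*t, 3*t^2 - t]
  [t^2/2, 3*t^2/2 + 3*t + 1, t^2 + t]
  [-3*t^2/2 + t, -9*t^2/2 - 6*t, -3*t^2 - t + 1]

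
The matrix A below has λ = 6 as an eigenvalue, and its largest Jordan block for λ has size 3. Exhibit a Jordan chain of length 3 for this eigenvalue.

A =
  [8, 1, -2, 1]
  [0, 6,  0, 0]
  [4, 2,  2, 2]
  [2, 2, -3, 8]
A Jordan chain for λ = 6 of length 3:
v_1 = (-2, 0, -4, -4)ᵀ
v_2 = (2, 0, 4, 2)ᵀ
v_3 = (1, 0, 0, 0)ᵀ

Let N = A − (6)·I. We want v_3 with N^3 v_3 = 0 but N^2 v_3 ≠ 0; then v_{j-1} := N · v_j for j = 3, …, 2.

Pick v_3 = (1, 0, 0, 0)ᵀ.
Then v_2 = N · v_3 = (2, 0, 4, 2)ᵀ.
Then v_1 = N · v_2 = (-2, 0, -4, -4)ᵀ.

Sanity check: (A − (6)·I) v_1 = (0, 0, 0, 0)ᵀ = 0. ✓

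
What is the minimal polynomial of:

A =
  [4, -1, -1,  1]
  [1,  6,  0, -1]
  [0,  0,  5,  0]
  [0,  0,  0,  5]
x^3 - 15*x^2 + 75*x - 125

The characteristic polynomial is χ_A(x) = (x - 5)^4, so the eigenvalues are known. The minimal polynomial is
  m_A(x) = Π_λ (x − λ)^{k_λ}
where k_λ is the size of the *largest* Jordan block for λ (equivalently, the smallest k with (A − λI)^k v = 0 for every generalised eigenvector v of λ).

  λ = 5: largest Jordan block has size 3, contributing (x − 5)^3

So m_A(x) = (x - 5)^3 = x^3 - 15*x^2 + 75*x - 125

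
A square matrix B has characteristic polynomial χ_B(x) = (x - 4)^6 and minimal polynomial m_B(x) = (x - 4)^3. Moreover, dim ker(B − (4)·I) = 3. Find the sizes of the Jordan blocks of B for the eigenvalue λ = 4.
Block sizes for λ = 4: [3, 2, 1]

Step 1 — from the characteristic polynomial, algebraic multiplicity of λ = 4 is 6. From dim ker(B − (4)·I) = 3, there are exactly 3 Jordan blocks for λ = 4.
Step 2 — from the minimal polynomial, the factor (x − 4)^3 tells us the largest block for λ = 4 has size 3.
Step 3 — with total size 6, 3 blocks, and largest block 3, the block sizes (in nonincreasing order) are [3, 2, 1].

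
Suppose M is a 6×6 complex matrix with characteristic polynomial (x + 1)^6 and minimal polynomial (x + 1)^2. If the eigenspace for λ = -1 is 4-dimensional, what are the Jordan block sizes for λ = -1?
Block sizes for λ = -1: [2, 2, 1, 1]

Step 1 — from the characteristic polynomial, algebraic multiplicity of λ = -1 is 6. From dim ker(M − (-1)·I) = 4, there are exactly 4 Jordan blocks for λ = -1.
Step 2 — from the minimal polynomial, the factor (x + 1)^2 tells us the largest block for λ = -1 has size 2.
Step 3 — with total size 6, 4 blocks, and largest block 2, the block sizes (in nonincreasing order) are [2, 2, 1, 1].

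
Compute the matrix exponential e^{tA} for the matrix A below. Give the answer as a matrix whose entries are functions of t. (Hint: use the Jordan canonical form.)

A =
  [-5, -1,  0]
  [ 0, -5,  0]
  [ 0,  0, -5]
e^{tA} =
  [exp(-5*t), -t*exp(-5*t), 0]
  [0, exp(-5*t), 0]
  [0, 0, exp(-5*t)]

Strategy: write A = P · J · P⁻¹ where J is a Jordan canonical form, so e^{tA} = P · e^{tJ} · P⁻¹, and e^{tJ} can be computed block-by-block.

A has Jordan form
J =
  [-5,  1,  0]
  [ 0, -5,  0]
  [ 0,  0, -5]
(up to reordering of blocks).

Per-block formulas:
  For a 2×2 Jordan block J_2(-5): exp(t · J_2(-5)) = e^(-5t)·(I + t·N), where N is the 2×2 nilpotent shift.
  For a 1×1 block at λ = -5: exp(t · [-5]) = [e^(-5t)].

After assembling e^{tJ} and conjugating by P, we get:

e^{tA} =
  [exp(-5*t), -t*exp(-5*t), 0]
  [0, exp(-5*t), 0]
  [0, 0, exp(-5*t)]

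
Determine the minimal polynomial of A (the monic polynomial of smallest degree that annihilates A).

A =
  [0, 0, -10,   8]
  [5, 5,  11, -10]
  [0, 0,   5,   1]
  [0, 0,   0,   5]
x^4 - 15*x^3 + 75*x^2 - 125*x

The characteristic polynomial is χ_A(x) = x*(x - 5)^3, so the eigenvalues are known. The minimal polynomial is
  m_A(x) = Π_λ (x − λ)^{k_λ}
where k_λ is the size of the *largest* Jordan block for λ (equivalently, the smallest k with (A − λI)^k v = 0 for every generalised eigenvector v of λ).

  λ = 0: largest Jordan block has size 1, contributing (x − 0)
  λ = 5: largest Jordan block has size 3, contributing (x − 5)^3

So m_A(x) = x*(x - 5)^3 = x^4 - 15*x^3 + 75*x^2 - 125*x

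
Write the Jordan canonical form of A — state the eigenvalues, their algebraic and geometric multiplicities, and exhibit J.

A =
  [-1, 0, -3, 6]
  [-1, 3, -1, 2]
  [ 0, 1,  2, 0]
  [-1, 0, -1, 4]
J_3(2) ⊕ J_1(2)

The characteristic polynomial is
  det(x·I − A) = x^4 - 8*x^3 + 24*x^2 - 32*x + 16 = (x - 2)^4

Eigenvalues and multiplicities (the geometric multiplicity of λ is n − rank(A − λI), which equals the number of Jordan blocks for λ):
  λ = 2: algebraic multiplicity = 4, geometric multiplicity = 2

Determining the block sizes for each eigenvalue:
  λ = 2: with am = 4 and gm = 2, the partition is not yet determined (e.g. several partitions of 4 into 2 parts exist). Let N = A − (2)·I. Computing rank(N^1) = 2, rank(N^2) = 1, rank(N^3) = 0; the number of blocks of size ≥ j is rank(N^{j−1}) − rank(N^j), giving [2, 1, 1]. So we have 1 block(s) of size 3, 1 block(s) of size 1 → block sizes [3, 1]

Assembling the blocks gives a Jordan form
J =
  [2, 1, 0, 0]
  [0, 2, 1, 0]
  [0, 0, 2, 0]
  [0, 0, 0, 2]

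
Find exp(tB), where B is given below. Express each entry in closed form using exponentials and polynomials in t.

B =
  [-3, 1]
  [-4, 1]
e^{tB} =
  [-2*t*exp(-t) + exp(-t), t*exp(-t)]
  [-4*t*exp(-t), 2*t*exp(-t) + exp(-t)]

Strategy: write B = P · J · P⁻¹ where J is a Jordan canonical form, so e^{tB} = P · e^{tJ} · P⁻¹, and e^{tJ} can be computed block-by-block.

B has Jordan form
J =
  [-1,  1]
  [ 0, -1]
(up to reordering of blocks).

Per-block formulas:
  For a 2×2 Jordan block J_2(-1): exp(t · J_2(-1)) = e^(-1t)·(I + t·N), where N is the 2×2 nilpotent shift.

After assembling e^{tJ} and conjugating by P, we get:

e^{tB} =
  [-2*t*exp(-t) + exp(-t), t*exp(-t)]
  [-4*t*exp(-t), 2*t*exp(-t) + exp(-t)]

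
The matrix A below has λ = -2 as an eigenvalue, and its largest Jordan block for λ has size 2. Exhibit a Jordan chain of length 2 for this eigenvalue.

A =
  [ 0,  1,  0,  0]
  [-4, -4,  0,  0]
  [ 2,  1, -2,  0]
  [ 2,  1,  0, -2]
A Jordan chain for λ = -2 of length 2:
v_1 = (2, -4, 2, 2)ᵀ
v_2 = (1, 0, 0, 0)ᵀ

Let N = A − (-2)·I. We want v_2 with N^2 v_2 = 0 but N^1 v_2 ≠ 0; then v_{j-1} := N · v_j for j = 2, …, 2.

Pick v_2 = (1, 0, 0, 0)ᵀ.
Then v_1 = N · v_2 = (2, -4, 2, 2)ᵀ.

Sanity check: (A − (-2)·I) v_1 = (0, 0, 0, 0)ᵀ = 0. ✓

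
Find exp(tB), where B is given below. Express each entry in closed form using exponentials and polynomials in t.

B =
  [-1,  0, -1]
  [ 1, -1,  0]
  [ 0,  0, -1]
e^{tB} =
  [exp(-t), 0, -t*exp(-t)]
  [t*exp(-t), exp(-t), -t^2*exp(-t)/2]
  [0, 0, exp(-t)]

Strategy: write B = P · J · P⁻¹ where J is a Jordan canonical form, so e^{tB} = P · e^{tJ} · P⁻¹, and e^{tJ} can be computed block-by-block.

B has Jordan form
J =
  [-1,  1,  0]
  [ 0, -1,  1]
  [ 0,  0, -1]
(up to reordering of blocks).

Per-block formulas:
  For a 3×3 Jordan block J_3(-1): exp(t · J_3(-1)) = e^(-1t)·(I + t·N + (t^2/2)·N^2), where N is the 3×3 nilpotent shift.

After assembling e^{tJ} and conjugating by P, we get:

e^{tB} =
  [exp(-t), 0, -t*exp(-t)]
  [t*exp(-t), exp(-t), -t^2*exp(-t)/2]
  [0, 0, exp(-t)]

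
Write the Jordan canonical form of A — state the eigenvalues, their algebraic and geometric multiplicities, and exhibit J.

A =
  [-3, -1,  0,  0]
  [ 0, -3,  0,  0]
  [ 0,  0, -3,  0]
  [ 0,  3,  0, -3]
J_2(-3) ⊕ J_1(-3) ⊕ J_1(-3)

The characteristic polynomial is
  det(x·I − A) = x^4 + 12*x^3 + 54*x^2 + 108*x + 81 = (x + 3)^4

Eigenvalues and multiplicities (the geometric multiplicity of λ is n − rank(A − λI), which equals the number of Jordan blocks for λ):
  λ = -3: algebraic multiplicity = 4, geometric multiplicity = 3

Determining the block sizes for each eigenvalue:
  λ = -3: 3 blocks summing to 4 forces exactly one block of size 2 and the rest size 1 → block sizes [2, 1, 1]

Assembling the blocks gives a Jordan form
J =
  [-3,  1,  0,  0]
  [ 0, -3,  0,  0]
  [ 0,  0, -3,  0]
  [ 0,  0,  0, -3]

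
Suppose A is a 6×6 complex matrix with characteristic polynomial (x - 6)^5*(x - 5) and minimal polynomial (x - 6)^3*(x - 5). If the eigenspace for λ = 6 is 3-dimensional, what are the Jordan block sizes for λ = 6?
Block sizes for λ = 6: [3, 1, 1]

Step 1 — from the characteristic polynomial, algebraic multiplicity of λ = 6 is 5. From dim ker(A − (6)·I) = 3, there are exactly 3 Jordan blocks for λ = 6.
Step 2 — from the minimal polynomial, the factor (x − 6)^3 tells us the largest block for λ = 6 has size 3.
Step 3 — with total size 5, 3 blocks, and largest block 3, the block sizes (in nonincreasing order) are [3, 1, 1].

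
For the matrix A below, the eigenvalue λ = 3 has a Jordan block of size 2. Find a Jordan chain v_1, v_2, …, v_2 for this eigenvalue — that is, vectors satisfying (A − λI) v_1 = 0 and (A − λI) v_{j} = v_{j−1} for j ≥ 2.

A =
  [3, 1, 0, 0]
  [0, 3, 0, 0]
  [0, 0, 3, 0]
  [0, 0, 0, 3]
A Jordan chain for λ = 3 of length 2:
v_1 = (1, 0, 0, 0)ᵀ
v_2 = (0, 1, 0, 0)ᵀ

Let N = A − (3)·I. We want v_2 with N^2 v_2 = 0 but N^1 v_2 ≠ 0; then v_{j-1} := N · v_j for j = 2, …, 2.

Pick v_2 = (0, 1, 0, 0)ᵀ.
Then v_1 = N · v_2 = (1, 0, 0, 0)ᵀ.

Sanity check: (A − (3)·I) v_1 = (0, 0, 0, 0)ᵀ = 0. ✓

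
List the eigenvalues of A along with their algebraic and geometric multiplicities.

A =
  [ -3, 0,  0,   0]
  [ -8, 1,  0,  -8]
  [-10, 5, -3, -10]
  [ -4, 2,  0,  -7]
λ = -3: alg = 4, geom = 3

Step 1 — factor the characteristic polynomial to read off the algebraic multiplicities:
  χ_A(x) = (x + 3)^4

Step 2 — compute geometric multiplicities via the rank-nullity identity g(λ) = n − rank(A − λI):
  rank(A − (-3)·I) = 1, so dim ker(A − (-3)·I) = n − 1 = 3

Summary:
  λ = -3: algebraic multiplicity = 4, geometric multiplicity = 3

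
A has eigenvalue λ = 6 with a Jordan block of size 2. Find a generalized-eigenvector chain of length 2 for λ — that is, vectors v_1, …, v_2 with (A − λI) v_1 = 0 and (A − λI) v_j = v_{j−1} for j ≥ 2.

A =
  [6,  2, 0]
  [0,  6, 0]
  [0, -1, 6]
A Jordan chain for λ = 6 of length 2:
v_1 = (2, 0, -1)ᵀ
v_2 = (0, 1, 0)ᵀ

Let N = A − (6)·I. We want v_2 with N^2 v_2 = 0 but N^1 v_2 ≠ 0; then v_{j-1} := N · v_j for j = 2, …, 2.

Pick v_2 = (0, 1, 0)ᵀ.
Then v_1 = N · v_2 = (2, 0, -1)ᵀ.

Sanity check: (A − (6)·I) v_1 = (0, 0, 0)ᵀ = 0. ✓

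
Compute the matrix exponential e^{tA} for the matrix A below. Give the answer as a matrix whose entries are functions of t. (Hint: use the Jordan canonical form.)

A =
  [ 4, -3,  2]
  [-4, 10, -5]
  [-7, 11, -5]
e^{tA} =
  [-t^2*exp(3*t)/2 + t*exp(3*t) + exp(3*t), -t^2*exp(3*t) - 3*t*exp(3*t), t^2*exp(3*t)/2 + 2*t*exp(3*t)]
  [3*t^2*exp(3*t)/2 - 4*t*exp(3*t), 3*t^2*exp(3*t) + 7*t*exp(3*t) + exp(3*t), -3*t^2*exp(3*t)/2 - 5*t*exp(3*t)]
  [5*t^2*exp(3*t)/2 - 7*t*exp(3*t), 5*t^2*exp(3*t) + 11*t*exp(3*t), -5*t^2*exp(3*t)/2 - 8*t*exp(3*t) + exp(3*t)]

Strategy: write A = P · J · P⁻¹ where J is a Jordan canonical form, so e^{tA} = P · e^{tJ} · P⁻¹, and e^{tJ} can be computed block-by-block.

A has Jordan form
J =
  [3, 1, 0]
  [0, 3, 1]
  [0, 0, 3]
(up to reordering of blocks).

Per-block formulas:
  For a 3×3 Jordan block J_3(3): exp(t · J_3(3)) = e^(3t)·(I + t·N + (t^2/2)·N^2), where N is the 3×3 nilpotent shift.

After assembling e^{tJ} and conjugating by P, we get:

e^{tA} =
  [-t^2*exp(3*t)/2 + t*exp(3*t) + exp(3*t), -t^2*exp(3*t) - 3*t*exp(3*t), t^2*exp(3*t)/2 + 2*t*exp(3*t)]
  [3*t^2*exp(3*t)/2 - 4*t*exp(3*t), 3*t^2*exp(3*t) + 7*t*exp(3*t) + exp(3*t), -3*t^2*exp(3*t)/2 - 5*t*exp(3*t)]
  [5*t^2*exp(3*t)/2 - 7*t*exp(3*t), 5*t^2*exp(3*t) + 11*t*exp(3*t), -5*t^2*exp(3*t)/2 - 8*t*exp(3*t) + exp(3*t)]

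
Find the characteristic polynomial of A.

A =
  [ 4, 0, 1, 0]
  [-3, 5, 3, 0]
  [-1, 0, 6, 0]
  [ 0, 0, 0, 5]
x^4 - 20*x^3 + 150*x^2 - 500*x + 625

Expanding det(x·I − A) (e.g. by cofactor expansion or by noting that A is similar to its Jordan form J, which has the same characteristic polynomial as A) gives
  χ_A(x) = x^4 - 20*x^3 + 150*x^2 - 500*x + 625
which factors as (x - 5)^4. The eigenvalues (with algebraic multiplicities) are λ = 5 with multiplicity 4.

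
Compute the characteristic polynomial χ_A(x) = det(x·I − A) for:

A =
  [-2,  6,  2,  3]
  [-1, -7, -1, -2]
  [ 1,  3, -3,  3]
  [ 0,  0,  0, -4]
x^4 + 16*x^3 + 96*x^2 + 256*x + 256

Expanding det(x·I − A) (e.g. by cofactor expansion or by noting that A is similar to its Jordan form J, which has the same characteristic polynomial as A) gives
  χ_A(x) = x^4 + 16*x^3 + 96*x^2 + 256*x + 256
which factors as (x + 4)^4. The eigenvalues (with algebraic multiplicities) are λ = -4 with multiplicity 4.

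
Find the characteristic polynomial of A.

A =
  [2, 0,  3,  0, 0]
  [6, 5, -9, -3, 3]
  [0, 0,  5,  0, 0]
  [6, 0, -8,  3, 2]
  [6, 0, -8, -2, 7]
x^5 - 22*x^4 + 190*x^3 - 800*x^2 + 1625*x - 1250

Expanding det(x·I − A) (e.g. by cofactor expansion or by noting that A is similar to its Jordan form J, which has the same characteristic polynomial as A) gives
  χ_A(x) = x^5 - 22*x^4 + 190*x^3 - 800*x^2 + 1625*x - 1250
which factors as (x - 5)^4*(x - 2). The eigenvalues (with algebraic multiplicities) are λ = 2 with multiplicity 1, λ = 5 with multiplicity 4.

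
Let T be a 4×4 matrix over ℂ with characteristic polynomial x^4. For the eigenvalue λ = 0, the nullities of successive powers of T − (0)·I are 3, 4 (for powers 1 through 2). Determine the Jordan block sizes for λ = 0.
Block sizes for λ = 0: [2, 1, 1]

From the dimensions of kernels of powers, the number of Jordan blocks of size at least j is d_j − d_{j−1} where d_j = dim ker(N^j) (with d_0 = 0). Computing the differences gives [3, 1].
The number of blocks of size exactly k is (#blocks of size ≥ k) − (#blocks of size ≥ k + 1), so the partition is: 2 block(s) of size 1, 1 block(s) of size 2.
In nonincreasing order the block sizes are [2, 1, 1].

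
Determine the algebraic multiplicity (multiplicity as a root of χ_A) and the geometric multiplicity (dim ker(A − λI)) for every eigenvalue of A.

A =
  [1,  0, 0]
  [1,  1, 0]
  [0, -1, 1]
λ = 1: alg = 3, geom = 1

Step 1 — factor the characteristic polynomial to read off the algebraic multiplicities:
  χ_A(x) = (x - 1)^3

Step 2 — compute geometric multiplicities via the rank-nullity identity g(λ) = n − rank(A − λI):
  rank(A − (1)·I) = 2, so dim ker(A − (1)·I) = n − 2 = 1

Summary:
  λ = 1: algebraic multiplicity = 3, geometric multiplicity = 1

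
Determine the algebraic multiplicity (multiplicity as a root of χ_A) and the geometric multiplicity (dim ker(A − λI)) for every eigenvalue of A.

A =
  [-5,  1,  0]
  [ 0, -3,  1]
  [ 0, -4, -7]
λ = -5: alg = 3, geom = 1

Step 1 — factor the characteristic polynomial to read off the algebraic multiplicities:
  χ_A(x) = (x + 5)^3

Step 2 — compute geometric multiplicities via the rank-nullity identity g(λ) = n − rank(A − λI):
  rank(A − (-5)·I) = 2, so dim ker(A − (-5)·I) = n − 2 = 1

Summary:
  λ = -5: algebraic multiplicity = 3, geometric multiplicity = 1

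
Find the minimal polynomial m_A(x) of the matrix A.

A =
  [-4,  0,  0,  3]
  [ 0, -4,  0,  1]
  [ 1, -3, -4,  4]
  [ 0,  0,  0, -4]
x^2 + 8*x + 16

The characteristic polynomial is χ_A(x) = (x + 4)^4, so the eigenvalues are known. The minimal polynomial is
  m_A(x) = Π_λ (x − λ)^{k_λ}
where k_λ is the size of the *largest* Jordan block for λ (equivalently, the smallest k with (A − λI)^k v = 0 for every generalised eigenvector v of λ).

  λ = -4: largest Jordan block has size 2, contributing (x + 4)^2

So m_A(x) = (x + 4)^2 = x^2 + 8*x + 16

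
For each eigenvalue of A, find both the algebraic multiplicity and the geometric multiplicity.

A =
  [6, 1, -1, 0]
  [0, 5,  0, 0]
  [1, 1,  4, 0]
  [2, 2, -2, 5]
λ = 5: alg = 4, geom = 3

Step 1 — factor the characteristic polynomial to read off the algebraic multiplicities:
  χ_A(x) = (x - 5)^4

Step 2 — compute geometric multiplicities via the rank-nullity identity g(λ) = n − rank(A − λI):
  rank(A − (5)·I) = 1, so dim ker(A − (5)·I) = n − 1 = 3

Summary:
  λ = 5: algebraic multiplicity = 4, geometric multiplicity = 3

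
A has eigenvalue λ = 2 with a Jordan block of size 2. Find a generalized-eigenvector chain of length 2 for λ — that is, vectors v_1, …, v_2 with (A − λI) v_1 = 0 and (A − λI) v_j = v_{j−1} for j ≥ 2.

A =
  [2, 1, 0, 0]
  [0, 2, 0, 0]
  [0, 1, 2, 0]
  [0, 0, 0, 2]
A Jordan chain for λ = 2 of length 2:
v_1 = (1, 0, 1, 0)ᵀ
v_2 = (0, 1, 0, 0)ᵀ

Let N = A − (2)·I. We want v_2 with N^2 v_2 = 0 but N^1 v_2 ≠ 0; then v_{j-1} := N · v_j for j = 2, …, 2.

Pick v_2 = (0, 1, 0, 0)ᵀ.
Then v_1 = N · v_2 = (1, 0, 1, 0)ᵀ.

Sanity check: (A − (2)·I) v_1 = (0, 0, 0, 0)ᵀ = 0. ✓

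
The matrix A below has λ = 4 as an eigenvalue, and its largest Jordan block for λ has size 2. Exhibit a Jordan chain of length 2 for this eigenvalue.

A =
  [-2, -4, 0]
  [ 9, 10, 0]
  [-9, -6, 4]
A Jordan chain for λ = 4 of length 2:
v_1 = (-6, 9, -9)ᵀ
v_2 = (1, 0, 0)ᵀ

Let N = A − (4)·I. We want v_2 with N^2 v_2 = 0 but N^1 v_2 ≠ 0; then v_{j-1} := N · v_j for j = 2, …, 2.

Pick v_2 = (1, 0, 0)ᵀ.
Then v_1 = N · v_2 = (-6, 9, -9)ᵀ.

Sanity check: (A − (4)·I) v_1 = (0, 0, 0)ᵀ = 0. ✓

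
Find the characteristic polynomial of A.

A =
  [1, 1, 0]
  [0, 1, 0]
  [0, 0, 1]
x^3 - 3*x^2 + 3*x - 1

Expanding det(x·I − A) (e.g. by cofactor expansion or by noting that A is similar to its Jordan form J, which has the same characteristic polynomial as A) gives
  χ_A(x) = x^3 - 3*x^2 + 3*x - 1
which factors as (x - 1)^3. The eigenvalues (with algebraic multiplicities) are λ = 1 with multiplicity 3.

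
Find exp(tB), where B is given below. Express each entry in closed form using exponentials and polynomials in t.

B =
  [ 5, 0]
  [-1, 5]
e^{tB} =
  [exp(5*t), 0]
  [-t*exp(5*t), exp(5*t)]

Strategy: write B = P · J · P⁻¹ where J is a Jordan canonical form, so e^{tB} = P · e^{tJ} · P⁻¹, and e^{tJ} can be computed block-by-block.

B has Jordan form
J =
  [5, 1]
  [0, 5]
(up to reordering of blocks).

Per-block formulas:
  For a 2×2 Jordan block J_2(5): exp(t · J_2(5)) = e^(5t)·(I + t·N), where N is the 2×2 nilpotent shift.

After assembling e^{tJ} and conjugating by P, we get:

e^{tB} =
  [exp(5*t), 0]
  [-t*exp(5*t), exp(5*t)]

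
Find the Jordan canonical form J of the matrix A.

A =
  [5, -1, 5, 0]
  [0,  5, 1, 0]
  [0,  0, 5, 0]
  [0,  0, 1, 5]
J_3(5) ⊕ J_1(5)

The characteristic polynomial is
  det(x·I − A) = x^4 - 20*x^3 + 150*x^2 - 500*x + 625 = (x - 5)^4

Eigenvalues and multiplicities (the geometric multiplicity of λ is n − rank(A − λI), which equals the number of Jordan blocks for λ):
  λ = 5: algebraic multiplicity = 4, geometric multiplicity = 2

Determining the block sizes for each eigenvalue:
  λ = 5: with am = 4 and gm = 2, the partition is not yet determined (e.g. several partitions of 4 into 2 parts exist). Let N = A − (5)·I. Computing rank(N^1) = 2, rank(N^2) = 1, rank(N^3) = 0; the number of blocks of size ≥ j is rank(N^{j−1}) − rank(N^j), giving [2, 1, 1]. So we have 1 block(s) of size 3, 1 block(s) of size 1 → block sizes [3, 1]

Assembling the blocks gives a Jordan form
J =
  [5, 1, 0, 0]
  [0, 5, 1, 0]
  [0, 0, 5, 0]
  [0, 0, 0, 5]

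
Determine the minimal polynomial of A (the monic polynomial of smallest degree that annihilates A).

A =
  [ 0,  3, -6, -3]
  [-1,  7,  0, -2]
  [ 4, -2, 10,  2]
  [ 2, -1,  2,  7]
x^3 - 18*x^2 + 108*x - 216

The characteristic polynomial is χ_A(x) = (x - 6)^4, so the eigenvalues are known. The minimal polynomial is
  m_A(x) = Π_λ (x − λ)^{k_λ}
where k_λ is the size of the *largest* Jordan block for λ (equivalently, the smallest k with (A − λI)^k v = 0 for every generalised eigenvector v of λ).

  λ = 6: largest Jordan block has size 3, contributing (x − 6)^3

So m_A(x) = (x - 6)^3 = x^3 - 18*x^2 + 108*x - 216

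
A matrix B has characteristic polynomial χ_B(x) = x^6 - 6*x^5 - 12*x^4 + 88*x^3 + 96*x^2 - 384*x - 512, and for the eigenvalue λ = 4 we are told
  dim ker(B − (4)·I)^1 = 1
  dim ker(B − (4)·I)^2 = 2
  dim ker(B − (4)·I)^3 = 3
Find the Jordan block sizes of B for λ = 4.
Block sizes for λ = 4: [3]

From the dimensions of kernels of powers, the number of Jordan blocks of size at least j is d_j − d_{j−1} where d_j = dim ker(N^j) (with d_0 = 0). Computing the differences gives [1, 1, 1].
The number of blocks of size exactly k is (#blocks of size ≥ k) − (#blocks of size ≥ k + 1), so the partition is: 1 block(s) of size 3.
In nonincreasing order the block sizes are [3].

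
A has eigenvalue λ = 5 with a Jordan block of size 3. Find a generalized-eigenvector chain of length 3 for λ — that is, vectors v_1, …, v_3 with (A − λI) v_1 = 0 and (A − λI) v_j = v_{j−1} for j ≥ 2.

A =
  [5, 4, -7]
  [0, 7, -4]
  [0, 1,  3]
A Jordan chain for λ = 5 of length 3:
v_1 = (1, 0, 0)ᵀ
v_2 = (4, 2, 1)ᵀ
v_3 = (0, 1, 0)ᵀ

Let N = A − (5)·I. We want v_3 with N^3 v_3 = 0 but N^2 v_3 ≠ 0; then v_{j-1} := N · v_j for j = 3, …, 2.

Pick v_3 = (0, 1, 0)ᵀ.
Then v_2 = N · v_3 = (4, 2, 1)ᵀ.
Then v_1 = N · v_2 = (1, 0, 0)ᵀ.

Sanity check: (A − (5)·I) v_1 = (0, 0, 0)ᵀ = 0. ✓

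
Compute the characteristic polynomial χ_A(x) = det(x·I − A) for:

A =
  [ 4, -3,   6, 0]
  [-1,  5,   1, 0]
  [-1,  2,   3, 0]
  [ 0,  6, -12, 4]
x^4 - 16*x^3 + 96*x^2 - 256*x + 256

Expanding det(x·I − A) (e.g. by cofactor expansion or by noting that A is similar to its Jordan form J, which has the same characteristic polynomial as A) gives
  χ_A(x) = x^4 - 16*x^3 + 96*x^2 - 256*x + 256
which factors as (x - 4)^4. The eigenvalues (with algebraic multiplicities) are λ = 4 with multiplicity 4.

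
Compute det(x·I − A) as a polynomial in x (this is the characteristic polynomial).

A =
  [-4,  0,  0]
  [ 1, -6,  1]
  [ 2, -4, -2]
x^3 + 12*x^2 + 48*x + 64

Expanding det(x·I − A) (e.g. by cofactor expansion or by noting that A is similar to its Jordan form J, which has the same characteristic polynomial as A) gives
  χ_A(x) = x^3 + 12*x^2 + 48*x + 64
which factors as (x + 4)^3. The eigenvalues (with algebraic multiplicities) are λ = -4 with multiplicity 3.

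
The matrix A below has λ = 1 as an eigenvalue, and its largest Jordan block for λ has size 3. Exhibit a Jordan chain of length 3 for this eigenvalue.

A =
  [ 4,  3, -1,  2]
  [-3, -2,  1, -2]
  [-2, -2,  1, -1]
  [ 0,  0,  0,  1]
A Jordan chain for λ = 1 of length 3:
v_1 = (2, -2, 0, 0)ᵀ
v_2 = (3, -3, -2, 0)ᵀ
v_3 = (1, 0, 0, 0)ᵀ

Let N = A − (1)·I. We want v_3 with N^3 v_3 = 0 but N^2 v_3 ≠ 0; then v_{j-1} := N · v_j for j = 3, …, 2.

Pick v_3 = (1, 0, 0, 0)ᵀ.
Then v_2 = N · v_3 = (3, -3, -2, 0)ᵀ.
Then v_1 = N · v_2 = (2, -2, 0, 0)ᵀ.

Sanity check: (A − (1)·I) v_1 = (0, 0, 0, 0)ᵀ = 0. ✓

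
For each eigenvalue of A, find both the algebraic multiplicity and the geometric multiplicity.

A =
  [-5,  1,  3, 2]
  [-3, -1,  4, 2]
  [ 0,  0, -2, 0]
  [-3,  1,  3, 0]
λ = -2: alg = 4, geom = 2

Step 1 — factor the characteristic polynomial to read off the algebraic multiplicities:
  χ_A(x) = (x + 2)^4

Step 2 — compute geometric multiplicities via the rank-nullity identity g(λ) = n − rank(A − λI):
  rank(A − (-2)·I) = 2, so dim ker(A − (-2)·I) = n − 2 = 2

Summary:
  λ = -2: algebraic multiplicity = 4, geometric multiplicity = 2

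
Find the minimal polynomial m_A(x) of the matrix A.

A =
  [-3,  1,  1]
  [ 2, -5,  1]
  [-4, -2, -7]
x^3 + 15*x^2 + 75*x + 125

The characteristic polynomial is χ_A(x) = (x + 5)^3, so the eigenvalues are known. The minimal polynomial is
  m_A(x) = Π_λ (x − λ)^{k_λ}
where k_λ is the size of the *largest* Jordan block for λ (equivalently, the smallest k with (A − λI)^k v = 0 for every generalised eigenvector v of λ).

  λ = -5: largest Jordan block has size 3, contributing (x + 5)^3

So m_A(x) = (x + 5)^3 = x^3 + 15*x^2 + 75*x + 125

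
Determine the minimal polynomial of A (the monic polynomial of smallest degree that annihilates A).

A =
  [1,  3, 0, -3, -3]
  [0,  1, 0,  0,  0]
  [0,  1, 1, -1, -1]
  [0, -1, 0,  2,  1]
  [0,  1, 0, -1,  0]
x^2 - 2*x + 1

The characteristic polynomial is χ_A(x) = (x - 1)^5, so the eigenvalues are known. The minimal polynomial is
  m_A(x) = Π_λ (x − λ)^{k_λ}
where k_λ is the size of the *largest* Jordan block for λ (equivalently, the smallest k with (A − λI)^k v = 0 for every generalised eigenvector v of λ).

  λ = 1: largest Jordan block has size 2, contributing (x − 1)^2

So m_A(x) = (x - 1)^2 = x^2 - 2*x + 1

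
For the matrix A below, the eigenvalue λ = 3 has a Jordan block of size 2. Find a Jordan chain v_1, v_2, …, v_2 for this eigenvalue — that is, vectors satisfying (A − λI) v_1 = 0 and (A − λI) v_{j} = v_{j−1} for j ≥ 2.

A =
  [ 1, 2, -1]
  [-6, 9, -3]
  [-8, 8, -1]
A Jordan chain for λ = 3 of length 2:
v_1 = (-2, -6, -8)ᵀ
v_2 = (1, 0, 0)ᵀ

Let N = A − (3)·I. We want v_2 with N^2 v_2 = 0 but N^1 v_2 ≠ 0; then v_{j-1} := N · v_j for j = 2, …, 2.

Pick v_2 = (1, 0, 0)ᵀ.
Then v_1 = N · v_2 = (-2, -6, -8)ᵀ.

Sanity check: (A − (3)·I) v_1 = (0, 0, 0)ᵀ = 0. ✓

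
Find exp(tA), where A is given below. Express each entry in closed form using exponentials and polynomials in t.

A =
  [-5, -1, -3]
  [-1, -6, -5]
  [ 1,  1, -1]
e^{tA} =
  [-t^2*exp(-4*t)/2 - t*exp(-4*t) + exp(-4*t), -t*exp(-4*t), -t^2*exp(-4*t)/2 - 3*t*exp(-4*t)]
  [-t^2*exp(-4*t) - t*exp(-4*t), -2*t*exp(-4*t) + exp(-4*t), -t^2*exp(-4*t) - 5*t*exp(-4*t)]
  [t^2*exp(-4*t)/2 + t*exp(-4*t), t*exp(-4*t), t^2*exp(-4*t)/2 + 3*t*exp(-4*t) + exp(-4*t)]

Strategy: write A = P · J · P⁻¹ where J is a Jordan canonical form, so e^{tA} = P · e^{tJ} · P⁻¹, and e^{tJ} can be computed block-by-block.

A has Jordan form
J =
  [-4,  1,  0]
  [ 0, -4,  1]
  [ 0,  0, -4]
(up to reordering of blocks).

Per-block formulas:
  For a 3×3 Jordan block J_3(-4): exp(t · J_3(-4)) = e^(-4t)·(I + t·N + (t^2/2)·N^2), where N is the 3×3 nilpotent shift.

After assembling e^{tJ} and conjugating by P, we get:

e^{tA} =
  [-t^2*exp(-4*t)/2 - t*exp(-4*t) + exp(-4*t), -t*exp(-4*t), -t^2*exp(-4*t)/2 - 3*t*exp(-4*t)]
  [-t^2*exp(-4*t) - t*exp(-4*t), -2*t*exp(-4*t) + exp(-4*t), -t^2*exp(-4*t) - 5*t*exp(-4*t)]
  [t^2*exp(-4*t)/2 + t*exp(-4*t), t*exp(-4*t), t^2*exp(-4*t)/2 + 3*t*exp(-4*t) + exp(-4*t)]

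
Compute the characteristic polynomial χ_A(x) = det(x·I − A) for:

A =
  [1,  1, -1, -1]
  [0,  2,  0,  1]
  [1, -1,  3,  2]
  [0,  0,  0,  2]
x^4 - 8*x^3 + 24*x^2 - 32*x + 16

Expanding det(x·I − A) (e.g. by cofactor expansion or by noting that A is similar to its Jordan form J, which has the same characteristic polynomial as A) gives
  χ_A(x) = x^4 - 8*x^3 + 24*x^2 - 32*x + 16
which factors as (x - 2)^4. The eigenvalues (with algebraic multiplicities) are λ = 2 with multiplicity 4.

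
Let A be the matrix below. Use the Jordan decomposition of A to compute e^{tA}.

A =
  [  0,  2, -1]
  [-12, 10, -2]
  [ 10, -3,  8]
e^{tA} =
  [t^2*exp(6*t) - 6*t*exp(6*t) + exp(6*t), -t^2*exp(6*t)/2 + 2*t*exp(6*t), -t*exp(6*t)]
  [2*t^2*exp(6*t) - 12*t*exp(6*t), -t^2*exp(6*t) + 4*t*exp(6*t) + exp(6*t), -2*t*exp(6*t)]
  [-2*t^2*exp(6*t) + 10*t*exp(6*t), t^2*exp(6*t) - 3*t*exp(6*t), 2*t*exp(6*t) + exp(6*t)]

Strategy: write A = P · J · P⁻¹ where J is a Jordan canonical form, so e^{tA} = P · e^{tJ} · P⁻¹, and e^{tJ} can be computed block-by-block.

A has Jordan form
J =
  [6, 1, 0]
  [0, 6, 1]
  [0, 0, 6]
(up to reordering of blocks).

Per-block formulas:
  For a 3×3 Jordan block J_3(6): exp(t · J_3(6)) = e^(6t)·(I + t·N + (t^2/2)·N^2), where N is the 3×3 nilpotent shift.

After assembling e^{tJ} and conjugating by P, we get:

e^{tA} =
  [t^2*exp(6*t) - 6*t*exp(6*t) + exp(6*t), -t^2*exp(6*t)/2 + 2*t*exp(6*t), -t*exp(6*t)]
  [2*t^2*exp(6*t) - 12*t*exp(6*t), -t^2*exp(6*t) + 4*t*exp(6*t) + exp(6*t), -2*t*exp(6*t)]
  [-2*t^2*exp(6*t) + 10*t*exp(6*t), t^2*exp(6*t) - 3*t*exp(6*t), 2*t*exp(6*t) + exp(6*t)]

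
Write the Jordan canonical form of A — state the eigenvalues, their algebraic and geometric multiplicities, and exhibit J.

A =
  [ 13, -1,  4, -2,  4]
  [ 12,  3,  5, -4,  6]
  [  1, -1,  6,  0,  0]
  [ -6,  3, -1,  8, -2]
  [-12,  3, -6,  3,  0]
J_3(6) ⊕ J_2(6)

The characteristic polynomial is
  det(x·I − A) = x^5 - 30*x^4 + 360*x^3 - 2160*x^2 + 6480*x - 7776 = (x - 6)^5

Eigenvalues and multiplicities (the geometric multiplicity of λ is n − rank(A − λI), which equals the number of Jordan blocks for λ):
  λ = 6: algebraic multiplicity = 5, geometric multiplicity = 2

Determining the block sizes for each eigenvalue:
  λ = 6: with am = 5 and gm = 2, the partition is not yet determined (e.g. several partitions of 5 into 2 parts exist). Let N = A − (6)·I. Computing rank(N^1) = 3, rank(N^2) = 1, rank(N^3) = 0; the number of blocks of size ≥ j is rank(N^{j−1}) − rank(N^j), giving [2, 2, 1]. So we have 1 block(s) of size 3, 1 block(s) of size 2 → block sizes [3, 2]

Assembling the blocks gives a Jordan form
J =
  [6, 1, 0, 0, 0]
  [0, 6, 1, 0, 0]
  [0, 0, 6, 0, 0]
  [0, 0, 0, 6, 1]
  [0, 0, 0, 0, 6]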